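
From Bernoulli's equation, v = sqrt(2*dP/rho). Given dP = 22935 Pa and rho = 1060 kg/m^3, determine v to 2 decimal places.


v = sqrt(2*dP/rho)
v = sqrt(2*22935/1060)
v = sqrt(43.273585)
v = 6.58 m/s


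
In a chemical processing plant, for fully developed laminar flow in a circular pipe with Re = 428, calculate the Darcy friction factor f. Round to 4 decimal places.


f = 64 / Re
f = 64 / 428
f = 0.1495


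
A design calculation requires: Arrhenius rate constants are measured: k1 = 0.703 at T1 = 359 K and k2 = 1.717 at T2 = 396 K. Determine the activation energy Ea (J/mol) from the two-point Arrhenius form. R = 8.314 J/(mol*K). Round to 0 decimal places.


Ea = R * ln(k2/k1) / (1/T1 - 1/T2)
ln(k2/k1) = ln(1.717/0.703) = 0.892977
1/T1 - 1/T2 = 1/359 - 1/396 = 0.000260262795
Ea = 8.314 * 0.892977 / 0.000260262795
Ea = 28526 J/mol


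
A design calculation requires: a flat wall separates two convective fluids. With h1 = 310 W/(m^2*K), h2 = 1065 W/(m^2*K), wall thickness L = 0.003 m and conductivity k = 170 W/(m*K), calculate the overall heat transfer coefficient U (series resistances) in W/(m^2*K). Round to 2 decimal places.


1/U = 1/h1 + L/k + 1/h2
1/U = 1/310 + 0.003/170 + 1/1065
1/U = 0.0032258065 + 1.76471e-05 + 0.0009389671
1/U = 0.0041824207
U = 239.10 W/(m^2*K)


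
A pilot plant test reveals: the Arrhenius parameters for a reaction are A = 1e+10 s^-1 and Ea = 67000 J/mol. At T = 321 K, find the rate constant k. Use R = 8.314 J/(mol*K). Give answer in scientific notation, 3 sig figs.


k = A * exp(-Ea/(R*T))
k = 1e+10 * exp(-67000 / (8.314 * 321))
k = 1e+10 * exp(-25.104973)
k = 1.25e-01


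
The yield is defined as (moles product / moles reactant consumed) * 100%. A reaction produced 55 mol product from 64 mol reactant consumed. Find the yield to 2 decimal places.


Yield = (moles product / moles consumed) * 100%
Yield = (55 / 64) * 100
Yield = 0.8594 * 100
Yield = 85.94%


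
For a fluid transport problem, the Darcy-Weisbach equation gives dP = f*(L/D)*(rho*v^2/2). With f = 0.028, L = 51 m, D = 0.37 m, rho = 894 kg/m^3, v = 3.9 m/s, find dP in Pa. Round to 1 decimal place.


dP = f * (L/D) * (rho*v^2/2)
dP = 0.028 * (51/0.37) * (894*3.9^2/2)
L/D = 137.83783784
rho*v^2/2 = 894*15.21/2 = 6798.87
dP = 0.028 * 137.83783784 * 6798.87
dP = 26240.0 Pa


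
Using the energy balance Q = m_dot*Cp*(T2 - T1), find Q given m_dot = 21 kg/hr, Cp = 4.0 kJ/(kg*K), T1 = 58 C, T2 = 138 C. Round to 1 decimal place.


Q = m_dot * Cp * (T2 - T1)
Q = 21 * 4.0 * (138 - 58)
Q = 21 * 4.0 * 80
Q = 6720.0 kJ/hr


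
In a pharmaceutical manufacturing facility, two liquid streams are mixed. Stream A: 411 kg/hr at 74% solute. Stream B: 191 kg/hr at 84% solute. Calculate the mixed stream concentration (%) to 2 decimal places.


Mass balance on solute: F1*x1 + F2*x2 = F3*x3
F3 = F1 + F2 = 411 + 191 = 602 kg/hr
x3 = (F1*x1 + F2*x2)/F3
x3 = (411*0.74 + 191*0.84) / 602
x3 = 77.17%


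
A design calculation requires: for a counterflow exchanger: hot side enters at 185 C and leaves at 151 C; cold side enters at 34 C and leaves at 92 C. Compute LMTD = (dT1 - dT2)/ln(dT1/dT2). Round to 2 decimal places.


dT1 = Th_in - Tc_out = 185 - 92 = 93
dT2 = Th_out - Tc_in = 151 - 34 = 117
LMTD = (dT1 - dT2) / ln(dT1/dT2)
LMTD = (93 - 117) / ln(93/117)
LMTD = 104.54 K


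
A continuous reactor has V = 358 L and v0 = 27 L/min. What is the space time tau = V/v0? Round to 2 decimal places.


tau = V / v0
tau = 358 / 27
tau = 13.26 min


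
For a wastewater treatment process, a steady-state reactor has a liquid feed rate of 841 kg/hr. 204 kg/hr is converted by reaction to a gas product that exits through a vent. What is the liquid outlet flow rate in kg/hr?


Steady-state mass balance on the main outlet: F_out = F_in - F_removed
F_out = 841 - 204
F_out = 637 kg/hr


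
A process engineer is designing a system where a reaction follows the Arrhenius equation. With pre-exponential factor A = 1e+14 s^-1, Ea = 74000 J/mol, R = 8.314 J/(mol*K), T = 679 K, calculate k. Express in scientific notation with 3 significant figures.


k = A * exp(-Ea/(R*T))
k = 1e+14 * exp(-74000 / (8.314 * 679))
k = 1e+14 * exp(-13.108468)
k = 2.03e+08


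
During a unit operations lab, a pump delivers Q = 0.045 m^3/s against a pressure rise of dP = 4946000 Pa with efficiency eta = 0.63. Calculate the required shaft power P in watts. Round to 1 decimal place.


P = Q * dP / eta
P = 0.045 * 4946000 / 0.63
P = 222570.0 / 0.63
P = 353285.7 W


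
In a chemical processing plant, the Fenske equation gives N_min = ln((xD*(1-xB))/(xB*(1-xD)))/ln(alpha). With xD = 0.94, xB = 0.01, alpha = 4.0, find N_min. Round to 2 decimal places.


N_min = ln((xD*(1-xB))/(xB*(1-xD))) / ln(alpha)
Numerator inside ln: 0.9306 / 0.0006 = 1551.0
ln(1551.0) = 7.346655
ln(alpha) = ln(4.0) = 1.386294
N_min = 7.346655 / 1.386294 = 5.30


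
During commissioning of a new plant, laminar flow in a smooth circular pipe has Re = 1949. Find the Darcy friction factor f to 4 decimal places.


f = 64 / Re
f = 64 / 1949
f = 0.0328


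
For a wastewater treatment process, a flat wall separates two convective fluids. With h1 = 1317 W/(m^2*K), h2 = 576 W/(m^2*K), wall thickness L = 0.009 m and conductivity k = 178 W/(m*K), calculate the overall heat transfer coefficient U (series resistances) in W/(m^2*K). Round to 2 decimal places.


1/U = 1/h1 + L/k + 1/h2
1/U = 1/1317 + 0.009/178 + 1/576
1/U = 0.0007593014 + 5.05618e-05 + 0.0017361111
1/U = 0.0025459743
U = 392.78 W/(m^2*K)


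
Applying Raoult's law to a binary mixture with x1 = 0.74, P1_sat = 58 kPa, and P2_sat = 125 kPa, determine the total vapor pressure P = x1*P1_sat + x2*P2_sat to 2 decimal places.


P = x1*P1_sat + x2*P2_sat
x2 = 1 - x1 = 1 - 0.74 = 0.26
P = 0.74*58 + 0.26*125
P = 42.92 + 32.5
P = 75.42 kPa


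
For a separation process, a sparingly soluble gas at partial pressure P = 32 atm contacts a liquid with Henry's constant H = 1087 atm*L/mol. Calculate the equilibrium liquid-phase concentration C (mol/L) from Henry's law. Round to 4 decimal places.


C = P / H
C = 32 / 1087
C = 0.0294 mol/L


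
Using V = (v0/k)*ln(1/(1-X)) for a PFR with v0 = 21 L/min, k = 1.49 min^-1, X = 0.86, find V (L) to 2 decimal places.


V = (v0/k) * ln(1/(1-X))
V = (21/1.49) * ln(1/(1-0.86))
V = 14.09396 * ln(7.142857)
V = 14.09396 * 1.966113
V = 27.71 L


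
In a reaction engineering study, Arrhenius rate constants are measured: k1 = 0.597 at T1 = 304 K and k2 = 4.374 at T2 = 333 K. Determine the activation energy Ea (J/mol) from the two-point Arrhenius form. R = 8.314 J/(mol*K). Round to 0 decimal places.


Ea = R * ln(k2/k1) / (1/T1 - 1/T2)
ln(k2/k1) = ln(4.374/0.597) = 1.9915161
1/T1 - 1/T2 = 1/304 - 1/333 = 0.000286470681
Ea = 8.314 * 1.9915161 / 0.000286470681
Ea = 57798 J/mol


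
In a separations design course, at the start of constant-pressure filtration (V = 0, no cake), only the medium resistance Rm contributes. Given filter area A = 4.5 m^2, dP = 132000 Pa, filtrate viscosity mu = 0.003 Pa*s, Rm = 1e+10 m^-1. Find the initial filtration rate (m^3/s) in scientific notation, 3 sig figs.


rate = A * dP / (mu * Rm)
rate = 4.5 * 132000 / (0.003 * 1e+10)
rate = 594000.0 / 3.000e+07
rate = 1.98e-02 m^3/s


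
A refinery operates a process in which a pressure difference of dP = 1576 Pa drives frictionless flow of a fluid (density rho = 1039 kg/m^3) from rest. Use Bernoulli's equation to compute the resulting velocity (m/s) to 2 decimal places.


v = sqrt(2*dP/rho)
v = sqrt(2*1576/1039)
v = sqrt(3.033686)
v = 1.74 m/s


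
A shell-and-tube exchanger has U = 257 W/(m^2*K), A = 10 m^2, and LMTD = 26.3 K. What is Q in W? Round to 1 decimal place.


Q = U * A * LMTD
Q = 257 * 10 * 26.3
Q = 67591.0 W


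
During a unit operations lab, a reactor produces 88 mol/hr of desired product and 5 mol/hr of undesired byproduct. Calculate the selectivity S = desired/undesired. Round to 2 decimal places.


S = desired product rate / undesired product rate
S = 88 / 5
S = 17.60


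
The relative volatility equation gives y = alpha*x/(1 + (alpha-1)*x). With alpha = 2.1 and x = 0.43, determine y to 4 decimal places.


y = alpha*x / (1 + (alpha-1)*x)
y = 2.1*0.43 / (1 + (2.1-1)*0.43)
y = 0.903 / (1 + 0.473)
y = 0.903 / 1.473
y = 0.6130


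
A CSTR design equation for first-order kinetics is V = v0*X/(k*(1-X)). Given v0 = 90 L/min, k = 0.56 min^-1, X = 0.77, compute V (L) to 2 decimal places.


V = v0 * X / (k * (1 - X))
V = 90 * 0.77 / (0.56 * (1 - 0.77))
V = 69.3 / (0.56 * 0.23)
V = 69.3 / 0.1288
V = 538.04 L


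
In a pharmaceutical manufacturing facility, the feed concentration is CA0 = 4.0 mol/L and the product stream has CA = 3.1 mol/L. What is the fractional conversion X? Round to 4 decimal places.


X = (CA0 - CA) / CA0
X = (4.0 - 3.1) / 4.0
X = 0.9 / 4.0
X = 0.2250


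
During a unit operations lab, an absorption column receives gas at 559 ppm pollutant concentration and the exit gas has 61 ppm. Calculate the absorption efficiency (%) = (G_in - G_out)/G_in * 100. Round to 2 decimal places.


Efficiency = (G_in - G_out) / G_in * 100%
Efficiency = (559 - 61) / 559 * 100
Efficiency = 498 / 559 * 100
Efficiency = 89.09%


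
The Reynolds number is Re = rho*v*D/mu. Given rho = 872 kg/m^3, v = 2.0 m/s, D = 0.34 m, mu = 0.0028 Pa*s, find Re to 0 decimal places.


Re = rho * v * D / mu
Re = 872 * 2.0 * 0.34 / 0.0028
Re = 592.96 / 0.0028
Re = 211771


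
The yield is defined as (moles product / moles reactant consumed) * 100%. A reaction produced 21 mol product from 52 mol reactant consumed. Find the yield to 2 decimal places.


Yield = (moles product / moles consumed) * 100%
Yield = (21 / 52) * 100
Yield = 0.4038 * 100
Yield = 40.38%


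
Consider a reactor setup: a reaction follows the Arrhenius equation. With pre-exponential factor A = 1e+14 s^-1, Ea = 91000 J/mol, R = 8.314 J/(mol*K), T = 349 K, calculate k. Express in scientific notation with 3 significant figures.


k = A * exp(-Ea/(R*T))
k = 1e+14 * exp(-91000 / (8.314 * 349))
k = 1e+14 * exp(-31.362158)
k = 2.40e+00


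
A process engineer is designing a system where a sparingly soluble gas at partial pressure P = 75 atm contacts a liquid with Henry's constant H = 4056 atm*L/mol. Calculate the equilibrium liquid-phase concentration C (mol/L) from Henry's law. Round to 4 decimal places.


C = P / H
C = 75 / 4056
C = 0.0185 mol/L


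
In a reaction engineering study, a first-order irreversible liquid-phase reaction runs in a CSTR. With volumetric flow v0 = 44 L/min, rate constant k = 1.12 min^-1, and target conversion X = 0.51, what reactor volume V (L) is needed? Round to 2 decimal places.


V = v0 * X / (k * (1 - X))
V = 44 * 0.51 / (1.12 * (1 - 0.51))
V = 22.44 / (1.12 * 0.49)
V = 22.44 / 0.5488
V = 40.89 L


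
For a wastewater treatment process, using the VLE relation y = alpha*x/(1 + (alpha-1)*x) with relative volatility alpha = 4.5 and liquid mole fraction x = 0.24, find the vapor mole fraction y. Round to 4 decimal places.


y = alpha*x / (1 + (alpha-1)*x)
y = 4.5*0.24 / (1 + (4.5-1)*0.24)
y = 1.08 / (1 + 0.84)
y = 1.08 / 1.84
y = 0.5870


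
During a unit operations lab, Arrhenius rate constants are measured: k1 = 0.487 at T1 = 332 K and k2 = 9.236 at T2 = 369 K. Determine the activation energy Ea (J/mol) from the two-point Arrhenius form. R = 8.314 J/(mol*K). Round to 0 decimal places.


Ea = R * ln(k2/k1) / (1/T1 - 1/T2)
ln(k2/k1) = ln(9.236/0.487) = 2.9426
1/T1 - 1/T2 = 1/332 - 1/369 = 0.000302021093
Ea = 8.314 * 2.9426 / 0.000302021093
Ea = 81004 J/mol


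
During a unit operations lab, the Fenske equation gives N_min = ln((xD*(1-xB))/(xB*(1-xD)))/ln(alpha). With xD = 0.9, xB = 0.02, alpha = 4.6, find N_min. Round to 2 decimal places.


N_min = ln((xD*(1-xB))/(xB*(1-xD))) / ln(alpha)
Numerator inside ln: 0.882 / 0.002 = 441.0
ln(441.0) = 6.089045
ln(alpha) = ln(4.6) = 1.526056
N_min = 6.089045 / 1.526056 = 3.99


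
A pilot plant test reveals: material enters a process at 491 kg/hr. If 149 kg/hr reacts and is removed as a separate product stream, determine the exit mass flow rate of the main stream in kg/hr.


Steady-state mass balance on the main outlet: F_out = F_in - F_removed
F_out = 491 - 149
F_out = 342 kg/hr


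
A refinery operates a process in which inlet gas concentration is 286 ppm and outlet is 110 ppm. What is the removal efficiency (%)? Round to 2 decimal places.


Efficiency = (G_in - G_out) / G_in * 100%
Efficiency = (286 - 110) / 286 * 100
Efficiency = 176 / 286 * 100
Efficiency = 61.54%


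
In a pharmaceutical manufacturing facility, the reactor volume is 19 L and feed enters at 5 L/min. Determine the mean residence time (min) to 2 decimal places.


tau = V / v0
tau = 19 / 5
tau = 3.80 min


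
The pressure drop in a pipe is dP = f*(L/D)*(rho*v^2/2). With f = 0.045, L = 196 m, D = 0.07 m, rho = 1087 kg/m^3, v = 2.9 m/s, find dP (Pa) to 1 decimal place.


dP = f * (L/D) * (rho*v^2/2)
dP = 0.045 * (196/0.07) * (1087*2.9^2/2)
L/D = 2800.0
rho*v^2/2 = 1087*8.41/2 = 4570.835
dP = 0.045 * 2800.0 * 4570.835
dP = 575925.2 Pa


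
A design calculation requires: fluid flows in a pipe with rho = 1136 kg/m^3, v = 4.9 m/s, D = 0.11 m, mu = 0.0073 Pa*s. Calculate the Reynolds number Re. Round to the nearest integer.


Re = rho * v * D / mu
Re = 1136 * 4.9 * 0.11 / 0.0073
Re = 612.304 / 0.0073
Re = 83877


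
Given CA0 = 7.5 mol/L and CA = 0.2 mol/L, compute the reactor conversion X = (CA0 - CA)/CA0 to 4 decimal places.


X = (CA0 - CA) / CA0
X = (7.5 - 0.2) / 7.5
X = 7.3 / 7.5
X = 0.9733


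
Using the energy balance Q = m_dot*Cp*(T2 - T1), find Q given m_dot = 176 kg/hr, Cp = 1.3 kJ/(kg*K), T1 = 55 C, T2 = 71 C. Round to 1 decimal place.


Q = m_dot * Cp * (T2 - T1)
Q = 176 * 1.3 * (71 - 55)
Q = 176 * 1.3 * 16
Q = 3660.8 kJ/hr


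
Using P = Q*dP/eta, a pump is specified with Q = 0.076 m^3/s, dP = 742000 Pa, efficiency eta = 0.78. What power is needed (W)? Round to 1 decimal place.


P = Q * dP / eta
P = 0.076 * 742000 / 0.78
P = 56392.0 / 0.78
P = 72297.4 W


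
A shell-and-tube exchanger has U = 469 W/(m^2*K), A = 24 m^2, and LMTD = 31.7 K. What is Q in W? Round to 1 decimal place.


Q = U * A * LMTD
Q = 469 * 24 * 31.7
Q = 356815.2 W


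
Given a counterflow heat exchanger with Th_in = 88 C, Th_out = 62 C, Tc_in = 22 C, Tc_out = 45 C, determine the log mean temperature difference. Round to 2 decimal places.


dT1 = Th_in - Tc_out = 88 - 45 = 43
dT2 = Th_out - Tc_in = 62 - 22 = 40
LMTD = (dT1 - dT2) / ln(dT1/dT2)
LMTD = (43 - 40) / ln(43/40)
LMTD = 41.48 K


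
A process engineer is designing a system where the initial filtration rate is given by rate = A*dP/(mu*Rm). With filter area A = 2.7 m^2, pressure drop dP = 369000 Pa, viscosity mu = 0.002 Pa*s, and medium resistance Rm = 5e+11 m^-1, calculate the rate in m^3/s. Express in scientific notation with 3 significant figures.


rate = A * dP / (mu * Rm)
rate = 2.7 * 369000 / (0.002 * 5e+11)
rate = 996300.0 / 1.000e+09
rate = 9.96e-04 m^3/s


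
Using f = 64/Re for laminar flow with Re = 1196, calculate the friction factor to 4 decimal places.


f = 64 / Re
f = 64 / 1196
f = 0.0535


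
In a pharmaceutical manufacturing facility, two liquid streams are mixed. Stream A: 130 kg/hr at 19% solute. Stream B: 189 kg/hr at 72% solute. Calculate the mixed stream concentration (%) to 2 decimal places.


Mass balance on solute: F1*x1 + F2*x2 = F3*x3
F3 = F1 + F2 = 130 + 189 = 319 kg/hr
x3 = (F1*x1 + F2*x2)/F3
x3 = (130*0.19 + 189*0.72) / 319
x3 = 50.40%


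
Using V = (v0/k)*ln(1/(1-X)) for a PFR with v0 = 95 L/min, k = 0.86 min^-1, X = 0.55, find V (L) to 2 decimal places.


V = (v0/k) * ln(1/(1-X))
V = (95/0.86) * ln(1/(1-0.55))
V = 110.465116 * ln(2.222222)
V = 110.465116 * 0.798508
V = 88.21 L


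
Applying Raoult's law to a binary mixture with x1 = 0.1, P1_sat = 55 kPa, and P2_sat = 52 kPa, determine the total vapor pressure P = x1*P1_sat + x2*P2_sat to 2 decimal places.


P = x1*P1_sat + x2*P2_sat
x2 = 1 - x1 = 1 - 0.1 = 0.9
P = 0.1*55 + 0.9*52
P = 5.5 + 46.8
P = 52.30 kPa


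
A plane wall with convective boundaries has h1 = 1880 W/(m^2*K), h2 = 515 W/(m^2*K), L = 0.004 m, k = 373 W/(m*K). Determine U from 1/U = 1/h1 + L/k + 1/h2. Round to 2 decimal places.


1/U = 1/h1 + L/k + 1/h2
1/U = 1/1880 + 0.004/373 + 1/515
1/U = 0.0005319149 + 1.07239e-05 + 0.0019417476
1/U = 0.0024843864
U = 402.51 W/(m^2*K)


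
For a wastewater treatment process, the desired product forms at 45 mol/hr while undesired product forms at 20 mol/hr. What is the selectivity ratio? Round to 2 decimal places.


S = desired product rate / undesired product rate
S = 45 / 20
S = 2.25


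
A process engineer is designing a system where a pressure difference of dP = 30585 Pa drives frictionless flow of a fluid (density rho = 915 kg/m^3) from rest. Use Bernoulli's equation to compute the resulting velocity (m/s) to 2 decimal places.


v = sqrt(2*dP/rho)
v = sqrt(2*30585/915)
v = sqrt(66.852459)
v = 8.18 m/s


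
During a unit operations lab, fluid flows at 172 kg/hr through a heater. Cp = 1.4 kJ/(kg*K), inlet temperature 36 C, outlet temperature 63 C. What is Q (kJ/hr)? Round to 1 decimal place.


Q = m_dot * Cp * (T2 - T1)
Q = 172 * 1.4 * (63 - 36)
Q = 172 * 1.4 * 27
Q = 6501.6 kJ/hr


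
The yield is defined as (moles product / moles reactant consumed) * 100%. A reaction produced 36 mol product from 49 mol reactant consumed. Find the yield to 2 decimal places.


Yield = (moles product / moles consumed) * 100%
Yield = (36 / 49) * 100
Yield = 0.7347 * 100
Yield = 73.47%


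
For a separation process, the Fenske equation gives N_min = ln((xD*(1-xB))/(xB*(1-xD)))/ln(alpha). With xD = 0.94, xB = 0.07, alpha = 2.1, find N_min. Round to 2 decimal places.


N_min = ln((xD*(1-xB))/(xB*(1-xD))) / ln(alpha)
Numerator inside ln: 0.8742 / 0.0042 = 208.142857
ln(208.142857) = 5.338225
ln(alpha) = ln(2.1) = 0.741937
N_min = 5.338225 / 0.741937 = 7.19


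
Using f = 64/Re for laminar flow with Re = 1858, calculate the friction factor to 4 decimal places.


f = 64 / Re
f = 64 / 1858
f = 0.0344


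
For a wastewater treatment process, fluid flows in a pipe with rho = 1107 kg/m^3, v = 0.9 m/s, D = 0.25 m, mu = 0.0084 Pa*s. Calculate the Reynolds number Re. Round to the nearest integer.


Re = rho * v * D / mu
Re = 1107 * 0.9 * 0.25 / 0.0084
Re = 249.075 / 0.0084
Re = 29652


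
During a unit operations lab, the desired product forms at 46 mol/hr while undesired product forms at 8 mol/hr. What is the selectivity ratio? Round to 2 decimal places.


S = desired product rate / undesired product rate
S = 46 / 8
S = 5.75


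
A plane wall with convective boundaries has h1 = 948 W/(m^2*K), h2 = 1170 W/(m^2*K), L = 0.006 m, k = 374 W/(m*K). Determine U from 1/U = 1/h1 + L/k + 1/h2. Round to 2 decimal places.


1/U = 1/h1 + L/k + 1/h2
1/U = 1/948 + 0.006/374 + 1/1170
1/U = 0.0010548523 + 1.60428e-05 + 0.0008547009
1/U = 0.001925596
U = 519.32 W/(m^2*K)


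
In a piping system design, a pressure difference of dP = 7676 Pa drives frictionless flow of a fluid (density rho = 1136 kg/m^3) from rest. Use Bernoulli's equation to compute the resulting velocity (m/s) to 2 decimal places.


v = sqrt(2*dP/rho)
v = sqrt(2*7676/1136)
v = sqrt(13.514085)
v = 3.68 m/s


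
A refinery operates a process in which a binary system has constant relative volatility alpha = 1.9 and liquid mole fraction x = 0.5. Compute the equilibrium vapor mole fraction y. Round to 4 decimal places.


y = alpha*x / (1 + (alpha-1)*x)
y = 1.9*0.5 / (1 + (1.9-1)*0.5)
y = 0.95 / (1 + 0.45)
y = 0.95 / 1.45
y = 0.6552


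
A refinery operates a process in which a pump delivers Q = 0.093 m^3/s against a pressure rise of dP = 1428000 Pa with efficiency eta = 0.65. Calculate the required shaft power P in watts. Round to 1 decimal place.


P = Q * dP / eta
P = 0.093 * 1428000 / 0.65
P = 132804.0 / 0.65
P = 204313.8 W


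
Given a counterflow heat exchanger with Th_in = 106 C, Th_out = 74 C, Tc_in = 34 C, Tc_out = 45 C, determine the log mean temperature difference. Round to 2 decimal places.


dT1 = Th_in - Tc_out = 106 - 45 = 61
dT2 = Th_out - Tc_in = 74 - 34 = 40
LMTD = (dT1 - dT2) / ln(dT1/dT2)
LMTD = (61 - 40) / ln(61/40)
LMTD = 49.76 K


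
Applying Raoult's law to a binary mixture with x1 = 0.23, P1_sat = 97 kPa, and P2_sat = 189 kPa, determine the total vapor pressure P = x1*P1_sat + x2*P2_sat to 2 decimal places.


P = x1*P1_sat + x2*P2_sat
x2 = 1 - x1 = 1 - 0.23 = 0.77
P = 0.23*97 + 0.77*189
P = 22.31 + 145.53
P = 167.84 kPa


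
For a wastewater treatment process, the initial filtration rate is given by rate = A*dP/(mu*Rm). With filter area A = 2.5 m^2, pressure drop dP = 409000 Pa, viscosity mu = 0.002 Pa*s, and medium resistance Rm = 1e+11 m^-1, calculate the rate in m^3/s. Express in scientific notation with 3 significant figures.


rate = A * dP / (mu * Rm)
rate = 2.5 * 409000 / (0.002 * 1e+11)
rate = 1022500.0 / 2.000e+08
rate = 5.11e-03 m^3/s


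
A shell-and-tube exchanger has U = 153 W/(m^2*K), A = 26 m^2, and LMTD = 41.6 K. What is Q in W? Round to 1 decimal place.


Q = U * A * LMTD
Q = 153 * 26 * 41.6
Q = 165484.8 W


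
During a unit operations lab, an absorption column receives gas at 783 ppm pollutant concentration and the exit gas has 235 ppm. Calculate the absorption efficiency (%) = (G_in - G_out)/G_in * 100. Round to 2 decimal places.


Efficiency = (G_in - G_out) / G_in * 100%
Efficiency = (783 - 235) / 783 * 100
Efficiency = 548 / 783 * 100
Efficiency = 69.99%


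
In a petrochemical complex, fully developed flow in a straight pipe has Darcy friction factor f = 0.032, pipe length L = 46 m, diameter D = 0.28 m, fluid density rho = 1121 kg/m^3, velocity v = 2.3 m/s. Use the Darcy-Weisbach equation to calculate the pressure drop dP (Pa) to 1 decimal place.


dP = f * (L/D) * (rho*v^2/2)
dP = 0.032 * (46/0.28) * (1121*2.3^2/2)
L/D = 164.28571429
rho*v^2/2 = 1121*5.29/2 = 2965.045
dP = 0.032 * 164.28571429 * 2965.045
dP = 15587.7 Pa


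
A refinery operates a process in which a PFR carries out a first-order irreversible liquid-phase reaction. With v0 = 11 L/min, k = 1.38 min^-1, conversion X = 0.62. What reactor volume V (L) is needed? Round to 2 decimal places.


V = (v0/k) * ln(1/(1-X))
V = (11/1.38) * ln(1/(1-0.62))
V = 7.971014 * ln(2.631579)
V = 7.971014 * 0.967584
V = 7.71 L


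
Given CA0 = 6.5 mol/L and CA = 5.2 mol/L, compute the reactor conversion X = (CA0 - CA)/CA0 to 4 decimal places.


X = (CA0 - CA) / CA0
X = (6.5 - 5.2) / 6.5
X = 1.3 / 6.5
X = 0.2000


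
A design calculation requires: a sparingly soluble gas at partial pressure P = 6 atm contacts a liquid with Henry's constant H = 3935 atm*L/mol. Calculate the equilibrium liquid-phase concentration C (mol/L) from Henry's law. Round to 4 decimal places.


C = P / H
C = 6 / 3935
C = 0.0015 mol/L


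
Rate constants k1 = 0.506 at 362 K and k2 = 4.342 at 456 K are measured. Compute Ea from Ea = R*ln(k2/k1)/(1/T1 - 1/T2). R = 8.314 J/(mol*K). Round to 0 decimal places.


Ea = R * ln(k2/k1) / (1/T1 - 1/T2)
ln(k2/k1) = ln(4.342/0.506) = 2.1495537
1/T1 - 1/T2 = 1/362 - 1/456 = 0.000569448483
Ea = 8.314 * 2.1495537 / 0.000569448483
Ea = 31384 J/mol


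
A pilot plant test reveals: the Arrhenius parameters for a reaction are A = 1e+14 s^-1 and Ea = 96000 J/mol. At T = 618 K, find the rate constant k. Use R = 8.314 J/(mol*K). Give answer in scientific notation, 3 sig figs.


k = A * exp(-Ea/(R*T))
k = 1e+14 * exp(-96000 / (8.314 * 618))
k = 1e+14 * exp(-18.684124)
k = 7.68e+05


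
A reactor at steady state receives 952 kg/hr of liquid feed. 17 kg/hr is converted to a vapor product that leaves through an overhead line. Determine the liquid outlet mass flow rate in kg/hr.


Steady-state mass balance on the main outlet: F_out = F_in - F_removed
F_out = 952 - 17
F_out = 935 kg/hr


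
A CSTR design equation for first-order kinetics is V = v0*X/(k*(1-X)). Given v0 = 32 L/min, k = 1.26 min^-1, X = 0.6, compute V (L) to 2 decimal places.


V = v0 * X / (k * (1 - X))
V = 32 * 0.6 / (1.26 * (1 - 0.6))
V = 19.2 / (1.26 * 0.4)
V = 19.2 / 0.504
V = 38.10 L


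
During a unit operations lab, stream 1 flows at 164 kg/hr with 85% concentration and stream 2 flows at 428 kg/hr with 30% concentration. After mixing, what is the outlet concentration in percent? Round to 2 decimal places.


Mass balance on solute: F1*x1 + F2*x2 = F3*x3
F3 = F1 + F2 = 164 + 428 = 592 kg/hr
x3 = (F1*x1 + F2*x2)/F3
x3 = (164*0.85 + 428*0.3) / 592
x3 = 45.24%


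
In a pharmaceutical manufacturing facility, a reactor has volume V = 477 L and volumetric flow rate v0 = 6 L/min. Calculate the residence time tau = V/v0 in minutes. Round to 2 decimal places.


tau = V / v0
tau = 477 / 6
tau = 79.50 min


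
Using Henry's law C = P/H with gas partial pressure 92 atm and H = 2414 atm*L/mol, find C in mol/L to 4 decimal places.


C = P / H
C = 92 / 2414
C = 0.0381 mol/L


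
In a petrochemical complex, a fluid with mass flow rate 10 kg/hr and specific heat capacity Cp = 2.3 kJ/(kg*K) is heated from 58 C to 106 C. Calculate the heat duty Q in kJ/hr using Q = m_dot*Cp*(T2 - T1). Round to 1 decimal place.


Q = m_dot * Cp * (T2 - T1)
Q = 10 * 2.3 * (106 - 58)
Q = 10 * 2.3 * 48
Q = 1104.0 kJ/hr


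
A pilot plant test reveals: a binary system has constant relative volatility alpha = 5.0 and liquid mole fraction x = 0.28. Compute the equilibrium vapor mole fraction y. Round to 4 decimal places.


y = alpha*x / (1 + (alpha-1)*x)
y = 5.0*0.28 / (1 + (5.0-1)*0.28)
y = 1.4 / (1 + 1.12)
y = 1.4 / 2.12
y = 0.6604


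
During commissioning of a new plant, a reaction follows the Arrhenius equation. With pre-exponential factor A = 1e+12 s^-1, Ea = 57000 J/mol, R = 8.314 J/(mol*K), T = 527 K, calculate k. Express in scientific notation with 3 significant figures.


k = A * exp(-Ea/(R*T))
k = 1e+12 * exp(-57000 / (8.314 * 527))
k = 1e+12 * exp(-13.009309)
k = 2.24e+06


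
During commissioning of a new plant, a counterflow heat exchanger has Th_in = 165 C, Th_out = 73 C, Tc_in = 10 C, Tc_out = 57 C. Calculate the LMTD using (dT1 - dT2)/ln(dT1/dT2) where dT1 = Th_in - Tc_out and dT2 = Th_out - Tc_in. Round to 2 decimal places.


dT1 = Th_in - Tc_out = 165 - 57 = 108
dT2 = Th_out - Tc_in = 73 - 10 = 63
LMTD = (dT1 - dT2) / ln(dT1/dT2)
LMTD = (108 - 63) / ln(108/63)
LMTD = 83.49 K


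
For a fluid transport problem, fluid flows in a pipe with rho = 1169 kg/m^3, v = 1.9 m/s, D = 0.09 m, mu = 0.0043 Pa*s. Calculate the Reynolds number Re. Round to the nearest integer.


Re = rho * v * D / mu
Re = 1169 * 1.9 * 0.09 / 0.0043
Re = 199.899 / 0.0043
Re = 46488


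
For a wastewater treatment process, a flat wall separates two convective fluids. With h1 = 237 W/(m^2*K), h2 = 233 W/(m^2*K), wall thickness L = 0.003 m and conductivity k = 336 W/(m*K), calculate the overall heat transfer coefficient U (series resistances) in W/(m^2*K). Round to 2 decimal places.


1/U = 1/h1 + L/k + 1/h2
1/U = 1/237 + 0.003/336 + 1/233
1/U = 0.0042194093 + 8.9286e-06 + 0.0042918455
1/U = 0.0085201834
U = 117.37 W/(m^2*K)


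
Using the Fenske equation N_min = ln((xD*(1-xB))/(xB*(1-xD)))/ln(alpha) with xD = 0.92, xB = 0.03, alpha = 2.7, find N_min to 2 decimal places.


N_min = ln((xD*(1-xB))/(xB*(1-xD))) / ln(alpha)
Numerator inside ln: 0.8924 / 0.0024 = 371.833333
ln(371.833333) = 5.918446
ln(alpha) = ln(2.7) = 0.993252
N_min = 5.918446 / 0.993252 = 5.96


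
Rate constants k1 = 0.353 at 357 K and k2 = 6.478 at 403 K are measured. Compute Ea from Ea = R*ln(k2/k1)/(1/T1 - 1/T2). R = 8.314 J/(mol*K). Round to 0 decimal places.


Ea = R * ln(k2/k1) / (1/T1 - 1/T2)
ln(k2/k1) = ln(6.478/0.353) = 2.909699
1/T1 - 1/T2 = 1/357 - 1/403 = 0.00031973087
Ea = 8.314 * 2.909699 / 0.00031973087
Ea = 75661 J/mol


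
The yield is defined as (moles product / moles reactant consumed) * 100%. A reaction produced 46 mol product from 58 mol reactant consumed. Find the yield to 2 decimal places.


Yield = (moles product / moles consumed) * 100%
Yield = (46 / 58) * 100
Yield = 0.7931 * 100
Yield = 79.31%


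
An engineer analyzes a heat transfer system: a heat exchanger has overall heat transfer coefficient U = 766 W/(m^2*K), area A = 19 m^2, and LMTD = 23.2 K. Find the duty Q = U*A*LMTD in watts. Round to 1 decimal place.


Q = U * A * LMTD
Q = 766 * 19 * 23.2
Q = 337652.8 W


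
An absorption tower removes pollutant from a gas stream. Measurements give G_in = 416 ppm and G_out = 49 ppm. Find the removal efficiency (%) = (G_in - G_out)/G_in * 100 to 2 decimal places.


Efficiency = (G_in - G_out) / G_in * 100%
Efficiency = (416 - 49) / 416 * 100
Efficiency = 367 / 416 * 100
Efficiency = 88.22%


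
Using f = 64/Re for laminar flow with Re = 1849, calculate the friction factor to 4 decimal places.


f = 64 / Re
f = 64 / 1849
f = 0.0346


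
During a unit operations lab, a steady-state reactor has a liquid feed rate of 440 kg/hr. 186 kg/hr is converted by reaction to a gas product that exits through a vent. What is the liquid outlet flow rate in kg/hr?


Steady-state mass balance on the main outlet: F_out = F_in - F_removed
F_out = 440 - 186
F_out = 254 kg/hr


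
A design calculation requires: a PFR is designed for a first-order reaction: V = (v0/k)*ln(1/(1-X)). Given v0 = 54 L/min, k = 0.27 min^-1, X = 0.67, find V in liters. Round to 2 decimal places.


V = (v0/k) * ln(1/(1-X))
V = (54/0.27) * ln(1/(1-0.67))
V = 200.0 * ln(3.030303)
V = 200.0 * 1.108663
V = 221.73 L


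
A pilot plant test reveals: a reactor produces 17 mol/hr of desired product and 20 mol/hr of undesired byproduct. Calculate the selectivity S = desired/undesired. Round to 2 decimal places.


S = desired product rate / undesired product rate
S = 17 / 20
S = 0.85


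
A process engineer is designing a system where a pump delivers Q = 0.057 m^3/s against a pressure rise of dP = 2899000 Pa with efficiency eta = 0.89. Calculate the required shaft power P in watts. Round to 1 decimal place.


P = Q * dP / eta
P = 0.057 * 2899000 / 0.89
P = 165243.0 / 0.89
P = 185666.3 W


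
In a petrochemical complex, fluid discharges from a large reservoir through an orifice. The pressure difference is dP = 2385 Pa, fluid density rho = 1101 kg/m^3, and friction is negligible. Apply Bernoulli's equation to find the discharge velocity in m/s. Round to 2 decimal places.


v = sqrt(2*dP/rho)
v = sqrt(2*2385/1101)
v = sqrt(4.332425)
v = 2.08 m/s


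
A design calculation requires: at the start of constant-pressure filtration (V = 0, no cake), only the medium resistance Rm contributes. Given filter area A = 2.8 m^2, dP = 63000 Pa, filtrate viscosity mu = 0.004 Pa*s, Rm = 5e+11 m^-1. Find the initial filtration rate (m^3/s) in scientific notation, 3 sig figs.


rate = A * dP / (mu * Rm)
rate = 2.8 * 63000 / (0.004 * 5e+11)
rate = 176400.0 / 2.000e+09
rate = 8.82e-05 m^3/s


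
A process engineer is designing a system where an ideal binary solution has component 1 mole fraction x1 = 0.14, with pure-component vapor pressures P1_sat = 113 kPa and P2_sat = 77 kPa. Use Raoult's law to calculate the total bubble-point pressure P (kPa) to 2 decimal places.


P = x1*P1_sat + x2*P2_sat
x2 = 1 - x1 = 1 - 0.14 = 0.86
P = 0.14*113 + 0.86*77
P = 15.82 + 66.22
P = 82.04 kPa


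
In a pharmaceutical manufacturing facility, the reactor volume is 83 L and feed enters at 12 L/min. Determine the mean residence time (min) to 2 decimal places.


tau = V / v0
tau = 83 / 12
tau = 6.92 min


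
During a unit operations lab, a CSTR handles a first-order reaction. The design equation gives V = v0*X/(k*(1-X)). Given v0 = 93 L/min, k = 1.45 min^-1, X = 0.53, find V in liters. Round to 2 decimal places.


V = v0 * X / (k * (1 - X))
V = 93 * 0.53 / (1.45 * (1 - 0.53))
V = 49.29 / (1.45 * 0.47)
V = 49.29 / 0.6815
V = 72.33 L


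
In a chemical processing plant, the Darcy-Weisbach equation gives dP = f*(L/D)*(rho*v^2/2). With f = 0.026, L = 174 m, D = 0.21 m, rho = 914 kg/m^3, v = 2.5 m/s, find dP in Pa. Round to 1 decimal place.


dP = f * (L/D) * (rho*v^2/2)
dP = 0.026 * (174/0.21) * (914*2.5^2/2)
L/D = 828.57142857
rho*v^2/2 = 914*6.25/2 = 2856.25
dP = 0.026 * 828.57142857 * 2856.25
dP = 61531.8 Pa


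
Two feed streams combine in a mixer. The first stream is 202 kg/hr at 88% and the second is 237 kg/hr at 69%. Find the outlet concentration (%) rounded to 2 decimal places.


Mass balance on solute: F1*x1 + F2*x2 = F3*x3
F3 = F1 + F2 = 202 + 237 = 439 kg/hr
x3 = (F1*x1 + F2*x2)/F3
x3 = (202*0.88 + 237*0.69) / 439
x3 = 77.74%


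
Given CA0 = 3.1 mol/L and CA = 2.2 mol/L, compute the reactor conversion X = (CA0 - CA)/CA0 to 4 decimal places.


X = (CA0 - CA) / CA0
X = (3.1 - 2.2) / 3.1
X = 0.9 / 3.1
X = 0.2903


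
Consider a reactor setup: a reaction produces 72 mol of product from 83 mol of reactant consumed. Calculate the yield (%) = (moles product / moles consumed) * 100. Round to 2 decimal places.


Yield = (moles product / moles consumed) * 100%
Yield = (72 / 83) * 100
Yield = 0.8675 * 100
Yield = 86.75%


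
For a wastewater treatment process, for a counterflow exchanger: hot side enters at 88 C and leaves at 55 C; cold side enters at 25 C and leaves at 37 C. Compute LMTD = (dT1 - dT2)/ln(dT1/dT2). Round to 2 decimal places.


dT1 = Th_in - Tc_out = 88 - 37 = 51
dT2 = Th_out - Tc_in = 55 - 25 = 30
LMTD = (dT1 - dT2) / ln(dT1/dT2)
LMTD = (51 - 30) / ln(51/30)
LMTD = 39.58 K


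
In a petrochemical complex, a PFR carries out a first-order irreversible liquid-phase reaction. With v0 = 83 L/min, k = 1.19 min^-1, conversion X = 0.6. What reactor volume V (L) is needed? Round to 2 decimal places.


V = (v0/k) * ln(1/(1-X))
V = (83/1.19) * ln(1/(1-0.6))
V = 69.747899 * ln(2.5)
V = 69.747899 * 0.916291
V = 63.91 L


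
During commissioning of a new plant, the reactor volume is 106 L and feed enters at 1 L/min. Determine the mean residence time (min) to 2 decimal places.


tau = V / v0
tau = 106 / 1
tau = 106.00 min


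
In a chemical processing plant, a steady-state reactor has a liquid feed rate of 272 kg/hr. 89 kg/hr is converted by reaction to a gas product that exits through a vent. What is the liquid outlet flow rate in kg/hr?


Steady-state mass balance on the main outlet: F_out = F_in - F_removed
F_out = 272 - 89
F_out = 183 kg/hr


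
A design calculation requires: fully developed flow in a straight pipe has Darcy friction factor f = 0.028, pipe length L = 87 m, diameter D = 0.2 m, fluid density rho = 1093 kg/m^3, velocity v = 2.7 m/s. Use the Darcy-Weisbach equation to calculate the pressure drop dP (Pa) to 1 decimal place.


dP = f * (L/D) * (rho*v^2/2)
dP = 0.028 * (87/0.2) * (1093*2.7^2/2)
L/D = 435.0
rho*v^2/2 = 1093*7.29/2 = 3983.985
dP = 0.028 * 435.0 * 3983.985
dP = 48524.9 Pa


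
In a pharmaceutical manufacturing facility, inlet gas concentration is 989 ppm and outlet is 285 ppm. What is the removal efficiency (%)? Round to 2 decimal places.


Efficiency = (G_in - G_out) / G_in * 100%
Efficiency = (989 - 285) / 989 * 100
Efficiency = 704 / 989 * 100
Efficiency = 71.18%


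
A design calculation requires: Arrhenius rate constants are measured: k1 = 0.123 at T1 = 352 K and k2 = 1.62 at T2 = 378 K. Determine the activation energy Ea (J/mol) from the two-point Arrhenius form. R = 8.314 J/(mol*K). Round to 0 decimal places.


Ea = R * ln(k2/k1) / (1/T1 - 1/T2)
ln(k2/k1) = ln(1.62/0.123) = 2.5779971
1/T1 - 1/T2 = 1/352 - 1/378 = 0.000195406445
Ea = 8.314 * 2.5779971 / 0.000195406445
Ea = 109687 J/mol


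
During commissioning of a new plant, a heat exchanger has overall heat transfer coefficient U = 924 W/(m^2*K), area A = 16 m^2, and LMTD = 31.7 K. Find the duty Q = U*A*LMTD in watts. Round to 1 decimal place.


Q = U * A * LMTD
Q = 924 * 16 * 31.7
Q = 468652.8 W


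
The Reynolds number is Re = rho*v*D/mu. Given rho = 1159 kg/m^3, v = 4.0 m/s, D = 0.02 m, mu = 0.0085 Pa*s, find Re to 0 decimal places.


Re = rho * v * D / mu
Re = 1159 * 4.0 * 0.02 / 0.0085
Re = 92.72 / 0.0085
Re = 10908


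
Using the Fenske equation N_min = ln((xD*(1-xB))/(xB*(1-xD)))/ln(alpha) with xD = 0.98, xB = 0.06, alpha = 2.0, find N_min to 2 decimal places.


N_min = ln((xD*(1-xB))/(xB*(1-xD))) / ln(alpha)
Numerator inside ln: 0.9212 / 0.0012 = 767.666667
ln(767.666667) = 6.643356
ln(alpha) = ln(2.0) = 0.693147
N_min = 6.643356 / 0.693147 = 9.58


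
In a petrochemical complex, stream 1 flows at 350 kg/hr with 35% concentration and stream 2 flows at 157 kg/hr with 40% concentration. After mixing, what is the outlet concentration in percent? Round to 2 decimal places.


Mass balance on solute: F1*x1 + F2*x2 = F3*x3
F3 = F1 + F2 = 350 + 157 = 507 kg/hr
x3 = (F1*x1 + F2*x2)/F3
x3 = (350*0.35 + 157*0.4) / 507
x3 = 36.55%


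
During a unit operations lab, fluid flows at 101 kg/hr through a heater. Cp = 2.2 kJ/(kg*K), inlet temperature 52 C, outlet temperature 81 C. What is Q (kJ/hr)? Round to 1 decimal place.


Q = m_dot * Cp * (T2 - T1)
Q = 101 * 2.2 * (81 - 52)
Q = 101 * 2.2 * 29
Q = 6443.8 kJ/hr


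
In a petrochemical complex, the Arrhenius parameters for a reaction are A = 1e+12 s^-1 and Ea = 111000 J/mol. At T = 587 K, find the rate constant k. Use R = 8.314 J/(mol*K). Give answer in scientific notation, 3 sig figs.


k = A * exp(-Ea/(R*T))
k = 1e+12 * exp(-111000 / (8.314 * 587))
k = 1e+12 * exp(-22.74442)
k = 1.33e+02


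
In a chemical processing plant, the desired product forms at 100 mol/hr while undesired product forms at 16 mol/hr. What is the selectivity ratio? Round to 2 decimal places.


S = desired product rate / undesired product rate
S = 100 / 16
S = 6.25


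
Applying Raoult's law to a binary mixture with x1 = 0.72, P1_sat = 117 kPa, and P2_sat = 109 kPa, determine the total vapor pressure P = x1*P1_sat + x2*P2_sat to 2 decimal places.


P = x1*P1_sat + x2*P2_sat
x2 = 1 - x1 = 1 - 0.72 = 0.28
P = 0.72*117 + 0.28*109
P = 84.24 + 30.52
P = 114.76 kPa


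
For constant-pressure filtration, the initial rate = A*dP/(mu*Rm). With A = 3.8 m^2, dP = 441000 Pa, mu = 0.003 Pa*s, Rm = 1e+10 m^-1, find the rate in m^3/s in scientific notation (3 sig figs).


rate = A * dP / (mu * Rm)
rate = 3.8 * 441000 / (0.003 * 1e+10)
rate = 1675800.0 / 3.000e+07
rate = 5.59e-02 m^3/s


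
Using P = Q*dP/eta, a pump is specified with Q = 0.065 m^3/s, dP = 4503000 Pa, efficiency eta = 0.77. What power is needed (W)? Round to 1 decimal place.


P = Q * dP / eta
P = 0.065 * 4503000 / 0.77
P = 292695.0 / 0.77
P = 380123.4 W


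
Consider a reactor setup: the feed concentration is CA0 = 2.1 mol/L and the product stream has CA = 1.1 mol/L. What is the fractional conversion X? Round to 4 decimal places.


X = (CA0 - CA) / CA0
X = (2.1 - 1.1) / 2.1
X = 1.0 / 2.1
X = 0.4762


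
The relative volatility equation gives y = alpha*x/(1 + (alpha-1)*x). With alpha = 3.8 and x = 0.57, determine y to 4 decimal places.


y = alpha*x / (1 + (alpha-1)*x)
y = 3.8*0.57 / (1 + (3.8-1)*0.57)
y = 2.166 / (1 + 1.596)
y = 2.166 / 2.596
y = 0.8344


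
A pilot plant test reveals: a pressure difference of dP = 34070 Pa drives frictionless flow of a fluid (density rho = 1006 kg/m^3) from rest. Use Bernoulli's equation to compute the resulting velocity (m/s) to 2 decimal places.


v = sqrt(2*dP/rho)
v = sqrt(2*34070/1006)
v = sqrt(67.733598)
v = 8.23 m/s


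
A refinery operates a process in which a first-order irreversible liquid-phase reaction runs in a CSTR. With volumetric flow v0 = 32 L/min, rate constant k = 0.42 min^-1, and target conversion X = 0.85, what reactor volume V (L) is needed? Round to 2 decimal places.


V = v0 * X / (k * (1 - X))
V = 32 * 0.85 / (0.42 * (1 - 0.85))
V = 27.2 / (0.42 * 0.15)
V = 27.2 / 0.063
V = 431.75 L
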